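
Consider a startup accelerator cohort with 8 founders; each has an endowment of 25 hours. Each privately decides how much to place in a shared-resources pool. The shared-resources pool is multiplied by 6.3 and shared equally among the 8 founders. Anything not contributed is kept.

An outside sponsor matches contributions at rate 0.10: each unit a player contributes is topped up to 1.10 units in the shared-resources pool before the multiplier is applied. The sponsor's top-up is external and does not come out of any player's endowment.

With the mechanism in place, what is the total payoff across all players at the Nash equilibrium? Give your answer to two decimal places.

With the mechanism, a contributed unit returns 6.3 × 1.10 / 8 = 0.8663 per unit of net cost — still below 1 — so contributing 0 remains dominant for every player.
At the Nash equilibrium no one contributes; group total payoff = 8 × 25 = 200.

200.00 hours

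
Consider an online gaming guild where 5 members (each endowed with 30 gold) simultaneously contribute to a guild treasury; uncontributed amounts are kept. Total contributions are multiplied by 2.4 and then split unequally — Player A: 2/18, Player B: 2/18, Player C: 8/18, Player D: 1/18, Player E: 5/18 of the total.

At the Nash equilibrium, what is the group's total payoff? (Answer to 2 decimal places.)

192.00 gold

Each unit j contributes comes back to j as 2.4 × (j's share), so j prefers to contribute only if that share exceeds 1/2.4 = 0.4167; otherwise keeping the unit dominates.
Only Player C (8/18) clears that bar, contributing 30; the remaining 4 contribute 0. Total contributed: 30.
The guild treasury pays out 2.4 × 30 = 72.00 in total (split across the unequal shares, but the aggregate is all that matters for the group sum).
The 4 free-riders keep 30 each, adding 120. Group total = 120 + 72.00 = 192.00.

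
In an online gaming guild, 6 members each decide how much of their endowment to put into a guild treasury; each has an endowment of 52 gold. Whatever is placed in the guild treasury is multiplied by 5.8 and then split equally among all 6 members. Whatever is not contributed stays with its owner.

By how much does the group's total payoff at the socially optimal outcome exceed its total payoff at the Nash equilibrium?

Each contributed unit returns 5.8/6 = 0.9667 to its contributor — below 1 — so contributing 0 is dominant for every player. At the Nash equilibrium everyone keeps their 52, and the group total is 6 × 52 = 312.
Each contributed unit returns 5.800 to the group as a whole (0.9667 to each of 6 players), which exceeds 1, so the social optimum is full contribution: group total = 5.800 × 312 = 1809.60.
Efficiency loss = 1809.60 − 312 = 1497.60.

1497.60 gold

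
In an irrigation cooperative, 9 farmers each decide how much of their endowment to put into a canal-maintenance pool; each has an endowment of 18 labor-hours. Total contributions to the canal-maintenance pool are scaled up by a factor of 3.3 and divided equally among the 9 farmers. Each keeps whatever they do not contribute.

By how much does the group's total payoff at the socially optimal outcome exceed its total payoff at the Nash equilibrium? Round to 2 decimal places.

372.60 labor-hours

Each contributed unit returns 3.3/9 = 0.3667 to its contributor — below 1 — so contributing 0 is dominant for every player. At the Nash equilibrium everyone keeps their 18, and the group total is 9 × 18 = 162.
Each contributed unit returns 3.300 to the group as a whole (0.3667 to each of 9 players), which exceeds 1, so the social optimum is full contribution: group total = 3.300 × 162 = 534.60.
Efficiency loss = 534.60 − 162 = 372.60.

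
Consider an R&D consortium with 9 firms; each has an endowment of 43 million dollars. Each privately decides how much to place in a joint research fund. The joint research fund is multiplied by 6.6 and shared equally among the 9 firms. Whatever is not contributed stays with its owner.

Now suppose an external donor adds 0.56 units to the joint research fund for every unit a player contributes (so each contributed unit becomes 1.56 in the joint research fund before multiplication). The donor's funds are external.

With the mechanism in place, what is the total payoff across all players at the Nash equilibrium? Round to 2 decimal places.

3984.55 million dollars

The effective private return per unit is now 6.6 × 1.56 / 9 = 1.1440 > 1, so every player's dominant strategy flips to full contribution.
So the Nash equilibrium is full contribution by all 9; the group earns 6.6 × 1.56 × 387 = 3984.55.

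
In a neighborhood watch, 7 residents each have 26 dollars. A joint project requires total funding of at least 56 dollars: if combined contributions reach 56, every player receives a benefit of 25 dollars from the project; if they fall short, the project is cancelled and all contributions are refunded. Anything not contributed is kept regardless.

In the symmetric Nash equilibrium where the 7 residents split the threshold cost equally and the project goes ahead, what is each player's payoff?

Equal share of the threshold: 56/7 = 8.
At this profile no one gains by cutting their contribution: any cut drops the total below 56, the project is cancelled, contributions are refunded, and the deviator ends with 26, which is less than 26 − 8 + 25 = 43. Contributing more than 8 just wastes the excess. So contributing exactly 8 is a best response.
Each player's payoff: 26 − 8 + 25 = 43.

43 dollars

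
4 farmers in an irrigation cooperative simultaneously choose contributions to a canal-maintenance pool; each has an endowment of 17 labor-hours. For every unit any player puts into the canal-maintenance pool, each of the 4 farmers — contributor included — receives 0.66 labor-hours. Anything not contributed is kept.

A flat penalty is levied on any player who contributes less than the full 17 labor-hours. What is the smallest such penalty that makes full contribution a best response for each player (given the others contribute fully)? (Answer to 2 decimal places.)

Given the others contribute fully, the best deviation is to contribute 0 (any partial contribution still incurs the fine and gives up units whose private return 0.66 is below 1).
Deviating from 17 to 0 saves 17 labor-hours but forfeits the deviator's share of the drop in the canal-maintenance pool: 0.66 × 17 = 11.22.
So the deviation gain is 17 − 11.22 = 5.78, and the fine must be at least 5.78 labor-hours to wipe it out.

5.78 labor-hours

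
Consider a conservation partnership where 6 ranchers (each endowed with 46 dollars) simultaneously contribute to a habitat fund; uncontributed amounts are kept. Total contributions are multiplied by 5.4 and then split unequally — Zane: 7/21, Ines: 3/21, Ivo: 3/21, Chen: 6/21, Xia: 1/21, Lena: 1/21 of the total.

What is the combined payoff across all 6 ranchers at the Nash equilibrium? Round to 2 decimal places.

680.80 dollars

Each unit j contributes comes back to j as 5.4 × (j's share), so j prefers to contribute only if that share exceeds 1/5.4 = 0.1852; otherwise keeping the unit dominates.
Zane and Chen clear that bar, contributing 46 each; the remaining 4 contribute 0. Total contributed: 92.
The habitat fund pays out 5.4 × 92 = 496.80 in total (split across the unequal shares, but the aggregate is all that matters for the group sum).
The 4 free-riders keep 46 each, adding 184. Group total = 184 + 496.80 = 680.80.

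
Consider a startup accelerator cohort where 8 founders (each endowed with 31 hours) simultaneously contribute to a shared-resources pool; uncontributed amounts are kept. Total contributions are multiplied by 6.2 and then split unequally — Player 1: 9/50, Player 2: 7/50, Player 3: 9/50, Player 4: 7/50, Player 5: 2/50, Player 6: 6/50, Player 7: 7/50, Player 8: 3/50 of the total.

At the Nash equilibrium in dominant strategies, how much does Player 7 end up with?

84.82 hours

A player with share s gets back 6.2·s per unit contributed, so full contribution is dominant for anyone with s > 1/6.2 = 0.1613 and zero contribution is dominant for anyone below.
The shares above 0.1613 belong to Player 1 and Player 3, contributing 31 each; the remaining 6 contribute 0. Total contributed: 62.
Player 7 keeps 31 and receives 6.2 × 62 × 7/50 = 53.82 from the shared-resources pool, for a payoff of 84.82.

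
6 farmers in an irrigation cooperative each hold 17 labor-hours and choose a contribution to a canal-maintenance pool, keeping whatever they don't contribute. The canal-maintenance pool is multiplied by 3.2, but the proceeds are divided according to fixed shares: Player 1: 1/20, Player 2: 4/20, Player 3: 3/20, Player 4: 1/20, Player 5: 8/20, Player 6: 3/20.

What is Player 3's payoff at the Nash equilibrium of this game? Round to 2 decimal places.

25.16 labor-hours

For player j, contributing a unit is worthwhile iff 3.2 × (j's share) ≥ 1, i.e. iff j's share is at least 0.3125.
Only Player 5 (8/20) clears that bar, contributing 17; the remaining 5 contribute 0. Total contributed: 17.
Player 3 keeps 17 and receives 3.2 × 17 × 3/20 = 8.16 from the canal-maintenance pool, for a payoff of 25.16.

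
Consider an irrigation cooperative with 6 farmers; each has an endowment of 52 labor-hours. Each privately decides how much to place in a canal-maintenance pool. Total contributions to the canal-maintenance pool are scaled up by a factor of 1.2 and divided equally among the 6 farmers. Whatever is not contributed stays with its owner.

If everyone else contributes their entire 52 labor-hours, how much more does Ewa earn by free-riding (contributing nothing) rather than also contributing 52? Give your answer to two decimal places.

Switching from a contribution of 52 to 0 lets Ewa keep an extra 52 labor-hours, but lowers the canal-maintenance pool by 52, which costs Ewa their own share of that drop: 1.2/6 × 52 = 10.40.
Net gain = 52 − 10.40 = 41.60. The private return per contributed unit (0.2000) is below 1, so free-riding is indeed the best response regardless of what the others do.

41.60 labor-hours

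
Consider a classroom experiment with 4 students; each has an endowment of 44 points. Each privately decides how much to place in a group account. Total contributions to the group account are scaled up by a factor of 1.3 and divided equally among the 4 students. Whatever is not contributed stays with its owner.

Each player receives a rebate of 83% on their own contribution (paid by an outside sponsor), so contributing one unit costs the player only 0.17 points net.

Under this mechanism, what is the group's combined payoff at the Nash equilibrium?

374.88 points

The effective private return per unit is now (1.3/4) / 0.17 = 1.9118 > 1, so every player's dominant strategy flips to full contribution.
So the Nash equilibrium is full contribution by all 4; the group earns 4 × (44 × 0.83 + 1.3 × 44) = 374.88.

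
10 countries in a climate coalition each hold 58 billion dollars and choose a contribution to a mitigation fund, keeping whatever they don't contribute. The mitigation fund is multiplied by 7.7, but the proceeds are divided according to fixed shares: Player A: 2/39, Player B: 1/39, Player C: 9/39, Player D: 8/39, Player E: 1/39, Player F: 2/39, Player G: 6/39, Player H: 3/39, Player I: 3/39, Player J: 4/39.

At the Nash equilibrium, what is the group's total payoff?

1745.80 billion dollars

A player with share s gets back 7.7·s per unit contributed, so full contribution is dominant for anyone with s > 1/7.7 = 0.1299 and zero contribution is dominant for anyone below.
Player C, Player D and Player G are above the threshold, contributing 58 each; the remaining 7 contribute 0. Total contributed: 174.
The mitigation fund pays out 7.7 × 174 = 1339.80 in total (split across the unequal shares, but the aggregate is all that matters for the group sum).
The 7 free-riders keep 58 each, adding 406. Group total = 406 + 1339.80 = 1745.80.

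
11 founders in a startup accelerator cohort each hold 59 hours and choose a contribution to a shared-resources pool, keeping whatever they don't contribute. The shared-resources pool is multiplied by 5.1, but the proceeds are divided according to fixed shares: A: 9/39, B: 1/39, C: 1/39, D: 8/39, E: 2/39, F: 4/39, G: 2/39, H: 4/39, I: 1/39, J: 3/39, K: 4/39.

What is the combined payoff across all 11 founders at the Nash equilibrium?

Player j's private return per contributed unit is 5.1 × (j's share). Contributing is weakly dominant for j when that share is at least 1/5.1 = 0.1961, and contributing 0 is dominant otherwise.
The shares above 0.1961 belong to A and D, contributing 59 each; the remaining 9 contribute 0. Total contributed: 118.
The shared-resources pool pays out 5.1 × 118 = 601.80 in total (split across the unequal shares, but the aggregate is all that matters for the group sum).
The 9 free-riders keep 59 each, adding 531. Group total = 531 + 601.80 = 1132.80.

1132.80 hours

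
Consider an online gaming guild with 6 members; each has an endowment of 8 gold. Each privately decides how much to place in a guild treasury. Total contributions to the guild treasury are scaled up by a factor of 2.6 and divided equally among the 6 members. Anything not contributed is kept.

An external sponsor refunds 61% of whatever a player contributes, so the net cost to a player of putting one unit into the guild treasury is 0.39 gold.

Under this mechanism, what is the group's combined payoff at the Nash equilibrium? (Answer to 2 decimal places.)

With the mechanism, a contributed unit returns (2.6/6) / 0.39 = 1.1111 per unit of net cost to the contributor — now above 1 — so contributing fully is weakly dominant for every player.
At the Nash equilibrium everyone contributes 8. Group total payoff = 6 × (8 × 0.61 + 2.6 × 8) = 154.08.

154.08 gold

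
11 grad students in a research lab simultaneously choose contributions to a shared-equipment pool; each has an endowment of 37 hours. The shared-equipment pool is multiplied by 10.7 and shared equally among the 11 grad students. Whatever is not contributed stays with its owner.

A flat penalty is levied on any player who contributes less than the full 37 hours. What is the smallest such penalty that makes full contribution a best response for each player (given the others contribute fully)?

Given the others contribute fully, the best deviation is to contribute 0 (any partial contribution still incurs the fine and gives up units whose private return 0.9727 is below 1).
Deviating from 37 to 0 saves 37 hours but forfeits the deviator's share of the drop in the shared-equipment pool: 10.7/11 × 37 = 35.99.
So the deviation gain is 37 − 35.99 = 1.01, and the fine must be at least 1.01 hours to wipe it out.

1.01 hours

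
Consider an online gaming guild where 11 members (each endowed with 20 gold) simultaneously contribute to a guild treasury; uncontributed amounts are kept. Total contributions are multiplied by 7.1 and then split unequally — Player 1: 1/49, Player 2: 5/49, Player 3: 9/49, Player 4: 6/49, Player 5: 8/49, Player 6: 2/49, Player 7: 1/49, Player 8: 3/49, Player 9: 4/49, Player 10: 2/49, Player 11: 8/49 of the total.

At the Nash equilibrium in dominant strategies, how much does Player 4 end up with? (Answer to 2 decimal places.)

72.16 gold

Each unit j contributes comes back to j as 7.1 × (j's share), so j prefers to contribute only if that share exceeds 1/7.1 = 0.1408; otherwise keeping the unit dominates.
The shares above 0.1408 belong to Player 3, Player 5 and Player 11, contributing 20 each; the remaining 8 contribute 0. Total contributed: 60.
Player 4 keeps 20 and receives 7.1 × 60 × 6/49 = 52.16 from the guild treasury, for a payoff of 72.16.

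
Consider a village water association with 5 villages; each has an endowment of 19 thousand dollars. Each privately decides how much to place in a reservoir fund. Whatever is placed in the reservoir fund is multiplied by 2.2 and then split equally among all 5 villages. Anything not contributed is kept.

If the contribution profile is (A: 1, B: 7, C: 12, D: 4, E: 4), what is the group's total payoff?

128.60 thousand dollars

Total contributed: 1 + 7 + 12 + 4 + 4 = 28; total kept: 5 × 19 − 28 = 67.
The reservoir fund pays out 2.2 × 28 = 61.60 in aggregate.
Group total = 67 + 61.60 = 128.60.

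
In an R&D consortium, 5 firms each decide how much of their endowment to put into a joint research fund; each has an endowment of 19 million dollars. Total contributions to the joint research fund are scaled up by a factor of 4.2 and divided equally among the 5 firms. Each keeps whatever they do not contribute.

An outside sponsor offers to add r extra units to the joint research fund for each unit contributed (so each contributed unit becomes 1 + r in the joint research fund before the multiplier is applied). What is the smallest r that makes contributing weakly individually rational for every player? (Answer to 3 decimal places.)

0.190

With matching at rate r, one contributed unit becomes (1 + r) in the joint research fund and returns 4.2 × (1 + r) / 5 to the contributor.
Setting this equal to 1: 1 + r = 5/4.2 = 1.1905.
So the minimum matching rate is r = 1.1905 − 1 = 0.190.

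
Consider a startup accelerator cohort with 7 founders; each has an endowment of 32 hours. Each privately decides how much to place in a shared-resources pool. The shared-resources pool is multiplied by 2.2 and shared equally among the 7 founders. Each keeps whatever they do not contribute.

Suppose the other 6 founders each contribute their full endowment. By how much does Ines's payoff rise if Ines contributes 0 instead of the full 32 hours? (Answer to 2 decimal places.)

21.94 hours

Switching from a contribution of 32 to 0 lets Ines keep an extra 32 hours, but lowers the shared-resources pool by 32, which costs Ines their own share of that drop: 2.2/7 × 32 = 10.06.
Net gain = 32 − 10.06 = 21.94. The private return per contributed unit (0.3143) is below 1, so free-riding is indeed the best response regardless of what the others do.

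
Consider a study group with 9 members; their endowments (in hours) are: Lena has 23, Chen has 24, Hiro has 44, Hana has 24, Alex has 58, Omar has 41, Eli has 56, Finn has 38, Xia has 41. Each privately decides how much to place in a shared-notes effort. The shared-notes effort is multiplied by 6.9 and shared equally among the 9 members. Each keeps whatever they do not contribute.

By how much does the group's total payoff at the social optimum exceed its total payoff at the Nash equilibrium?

2059.10 hours

The private return per contributed unit is 6.9/9 = 0.7667 < 1 for every player regardless of endowment, so the Nash equilibrium is zero contribution and the group total is Σ E_j = 23 + 24 + 44 + 24 + 58 + 41 + 56 + 38 + 41 = 349.
Each contributed unit returns 6.900 to the group, so the social optimum is full contribution by everyone: group total = 6.900 × 349 = 2408.10.
Efficiency loss = (6.900 − 1) × 349 = 2059.10.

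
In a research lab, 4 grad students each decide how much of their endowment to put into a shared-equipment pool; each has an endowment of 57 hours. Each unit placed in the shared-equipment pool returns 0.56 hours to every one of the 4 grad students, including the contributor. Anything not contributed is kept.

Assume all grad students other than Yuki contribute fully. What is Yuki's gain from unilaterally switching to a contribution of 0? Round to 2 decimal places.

25.08 hours

Switching from a contribution of 57 to 0 lets Yuki keep an extra 57 hours, but lowers the shared-equipment pool by 57, which costs Yuki their own share of that drop: 0.56 × 57 = 31.92.
Net gain = 57 − 31.92 = 25.08. The private return per contributed unit (0.56) is below 1, so free-riding is indeed the best response regardless of what the others do.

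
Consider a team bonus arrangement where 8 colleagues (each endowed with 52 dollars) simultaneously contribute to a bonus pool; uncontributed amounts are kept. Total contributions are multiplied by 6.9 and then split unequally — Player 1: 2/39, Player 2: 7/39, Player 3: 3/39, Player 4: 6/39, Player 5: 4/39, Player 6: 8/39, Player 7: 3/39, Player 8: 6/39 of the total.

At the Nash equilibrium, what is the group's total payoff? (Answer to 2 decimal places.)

1643.20 dollars

Each unit j contributes comes back to j as 6.9 × (j's share), so j prefers to contribute only if that share exceeds 1/6.9 = 0.1449; otherwise keeping the unit dominates.
The shares above 0.1449 belong to Player 2, Player 4, Player 6 and Player 8, contributing 52 each; the remaining 4 contribute 0. Total contributed: 208.
The bonus pool pays out 6.9 × 208 = 1435.20 in total (split across the unequal shares, but the aggregate is all that matters for the group sum).
The 4 free-riders keep 52 each, adding 208. Group total = 208 + 1435.20 = 1643.20.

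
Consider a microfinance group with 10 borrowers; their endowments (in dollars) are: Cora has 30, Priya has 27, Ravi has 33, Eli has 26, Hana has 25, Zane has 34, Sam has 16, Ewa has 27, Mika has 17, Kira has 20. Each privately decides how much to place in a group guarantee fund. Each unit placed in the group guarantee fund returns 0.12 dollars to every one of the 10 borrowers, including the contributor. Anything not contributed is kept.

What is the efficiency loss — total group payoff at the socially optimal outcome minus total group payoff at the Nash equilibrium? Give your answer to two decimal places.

51.00 dollars

The private return per contributed unit is 0.12 < 1 for everyone, so the Nash equilibrium is zero contribution and the group total is Σ E_j = 30 + 27 + 33 + 26 + 25 + 34 + 16 + 27 + 17 + 20 = 255.
Each contributed unit returns 1.200 to the group, so the social optimum is full contribution by everyone: group total = 1.200 × 255 = 306.00.
Efficiency loss = (1.200 − 1) × 255 = 51.00.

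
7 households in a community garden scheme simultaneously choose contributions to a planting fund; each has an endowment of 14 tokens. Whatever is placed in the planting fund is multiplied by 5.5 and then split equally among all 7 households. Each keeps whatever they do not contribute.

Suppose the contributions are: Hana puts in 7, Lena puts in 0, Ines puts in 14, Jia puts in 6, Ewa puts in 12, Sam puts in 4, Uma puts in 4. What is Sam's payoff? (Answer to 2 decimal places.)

46.93 tokens

Total contributed: 7 + 0 + 14 + 6 + 12 + 4 + 4 = 47.
Each receives 5.5 × 47 / 7 = 36.93 from the planting fund.
Sam keeps 14 − 4 = 10, so Sam's payoff is 10 + 36.93 = 46.93.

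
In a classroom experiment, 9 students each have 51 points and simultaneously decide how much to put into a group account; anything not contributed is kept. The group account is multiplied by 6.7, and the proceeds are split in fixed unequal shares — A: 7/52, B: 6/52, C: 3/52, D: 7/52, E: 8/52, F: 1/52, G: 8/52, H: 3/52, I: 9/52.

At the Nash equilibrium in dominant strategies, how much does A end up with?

A player with share s gets back 6.7·s per unit contributed, so full contribution is dominant for anyone with s > 1/6.7 = 0.1493 and zero contribution is dominant for anyone below.
E, G and I clear that bar, contributing 51 each; the remaining 6 contribute 0. Total contributed: 153.
A keeps 51 and receives 6.7 × 153 × 7/52 = 137.99 from the group account, for a payoff of 188.99.

188.99 points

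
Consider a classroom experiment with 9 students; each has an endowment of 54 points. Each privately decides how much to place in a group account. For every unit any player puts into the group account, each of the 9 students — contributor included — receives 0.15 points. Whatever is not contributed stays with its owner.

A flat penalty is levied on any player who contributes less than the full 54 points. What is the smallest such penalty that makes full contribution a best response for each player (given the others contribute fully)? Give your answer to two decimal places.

45.90 points

Given the others contribute fully, the best deviation is to contribute 0 (any partial contribution still incurs the fine and gives up units whose private return 0.15 is below 1).
Deviating from 54 to 0 saves 54 points but forfeits the deviator's share of the drop in the group account: 0.15 × 54 = 8.10.
So the deviation gain is 54 − 8.10 = 45.90, and the fine must be at least 45.90 points to wipe it out.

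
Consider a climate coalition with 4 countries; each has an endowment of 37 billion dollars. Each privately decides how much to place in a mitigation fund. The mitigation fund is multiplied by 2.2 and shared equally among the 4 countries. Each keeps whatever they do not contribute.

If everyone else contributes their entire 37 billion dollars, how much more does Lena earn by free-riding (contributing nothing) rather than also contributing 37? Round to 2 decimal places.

16.65 billion dollars

Switching from a contribution of 37 to 0 lets Lena keep an extra 37 billion dollars, but lowers the mitigation fund by 37, which costs Lena their own share of that drop: 2.2/4 × 37 = 20.35.
Net gain = 37 − 20.35 = 16.65. The private return per contributed unit (0.5500) is below 1, so free-riding is indeed the best response regardless of what the others do.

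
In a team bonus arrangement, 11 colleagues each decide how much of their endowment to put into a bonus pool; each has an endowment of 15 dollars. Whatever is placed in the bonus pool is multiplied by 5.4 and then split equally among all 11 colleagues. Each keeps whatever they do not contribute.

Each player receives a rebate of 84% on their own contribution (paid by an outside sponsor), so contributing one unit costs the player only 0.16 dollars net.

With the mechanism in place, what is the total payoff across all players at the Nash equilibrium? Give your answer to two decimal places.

The effective private return per unit is now (5.4/11) / 0.16 = 3.0682 > 1, so every player's dominant strategy flips to full contribution.
At the Nash equilibrium everyone contributes 15. Group total payoff = 11 × (15 × 0.84 + 5.4 × 15) = 1029.60.

1029.60 dollars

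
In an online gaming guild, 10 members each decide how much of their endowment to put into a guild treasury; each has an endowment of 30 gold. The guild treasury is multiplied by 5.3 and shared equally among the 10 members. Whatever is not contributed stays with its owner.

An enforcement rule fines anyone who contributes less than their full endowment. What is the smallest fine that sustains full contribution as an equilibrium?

14.10 gold

Given the others contribute fully, the best deviation is to contribute 0 (any partial contribution still incurs the fine and gives up units whose private return 0.5300 is below 1).
Deviating from 30 to 0 saves 30 gold but forfeits the deviator's share of the drop in the guild treasury: 5.3/10 × 30 = 15.90.
So the deviation gain is 30 − 15.90 = 14.10, and the fine must be at least 14.10 gold to wipe it out.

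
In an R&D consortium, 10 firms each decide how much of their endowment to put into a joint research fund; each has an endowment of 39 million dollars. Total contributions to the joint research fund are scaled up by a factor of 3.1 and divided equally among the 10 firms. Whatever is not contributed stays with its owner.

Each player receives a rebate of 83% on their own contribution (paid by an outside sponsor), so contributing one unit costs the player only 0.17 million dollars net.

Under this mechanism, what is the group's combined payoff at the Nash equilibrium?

1532.70 million dollars

The effective private return per unit is now (3.1/10) / 0.17 = 1.8235 > 1, so every player's dominant strategy flips to full contribution.
At the Nash equilibrium everyone contributes 39. Group total payoff = 10 × (39 × 0.83 + 3.1 × 39) = 1532.70.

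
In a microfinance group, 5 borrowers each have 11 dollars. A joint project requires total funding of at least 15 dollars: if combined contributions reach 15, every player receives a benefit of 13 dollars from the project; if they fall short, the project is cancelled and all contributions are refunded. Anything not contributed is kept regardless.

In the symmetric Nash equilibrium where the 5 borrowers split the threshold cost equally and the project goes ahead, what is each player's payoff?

21 dollars

Equal share of the threshold: 15/5 = 3.
At this profile no one gains by cutting their contribution: any cut drops the total below 15, the project is cancelled, contributions are refunded, and the deviator ends with 11, which is less than 11 − 3 + 13 = 21. Contributing more than 3 just wastes the excess. So contributing exactly 3 is a best response.
Each player's payoff: 11 − 3 + 13 = 21.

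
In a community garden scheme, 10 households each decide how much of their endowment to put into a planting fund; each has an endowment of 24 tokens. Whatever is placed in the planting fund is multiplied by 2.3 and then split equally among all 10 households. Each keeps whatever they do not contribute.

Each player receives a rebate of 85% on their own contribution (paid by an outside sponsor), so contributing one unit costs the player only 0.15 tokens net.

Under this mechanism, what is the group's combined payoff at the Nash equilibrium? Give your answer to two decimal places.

The effective private return per unit is now (2.3/10) / 0.15 = 1.5333 > 1, so every player's dominant strategy flips to full contribution.
So the Nash equilibrium is full contribution by all 10; the group earns 10 × (24 × 0.85 + 2.3 × 24) = 756.00.

756.00 tokens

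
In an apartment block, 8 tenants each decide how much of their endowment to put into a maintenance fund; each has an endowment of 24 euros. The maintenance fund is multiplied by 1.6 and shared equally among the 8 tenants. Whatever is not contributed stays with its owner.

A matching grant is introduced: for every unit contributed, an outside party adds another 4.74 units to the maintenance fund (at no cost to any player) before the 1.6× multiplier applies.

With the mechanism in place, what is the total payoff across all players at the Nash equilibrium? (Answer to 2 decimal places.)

Under the mechanism each unit contributed yields 1.6 × 5.74 / 8 = 1.1480 back to its contributor per unit of net cost, which exceeds 1, making full contribution the dominant choice for everyone.
At the Nash equilibrium everyone contributes 24. Group total payoff = 1.6 × 5.74 × 192 = 1763.33.

1763.33 euros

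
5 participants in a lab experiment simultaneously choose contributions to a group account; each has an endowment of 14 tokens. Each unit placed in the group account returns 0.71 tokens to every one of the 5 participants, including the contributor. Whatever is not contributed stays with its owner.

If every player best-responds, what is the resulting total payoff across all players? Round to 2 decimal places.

70.00 tokens

The private return per contributed unit is 0.71 < 1, so contributing 0 is dominant for every player. At the Nash equilibrium everyone keeps their 14, and the group total is 5 × 14 = 70.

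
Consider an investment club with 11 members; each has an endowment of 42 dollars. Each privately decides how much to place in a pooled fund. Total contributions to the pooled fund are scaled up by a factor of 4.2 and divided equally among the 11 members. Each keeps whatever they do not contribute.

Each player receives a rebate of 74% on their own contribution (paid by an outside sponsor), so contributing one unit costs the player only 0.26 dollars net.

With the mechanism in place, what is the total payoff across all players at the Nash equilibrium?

With the mechanism, a contributed unit returns (4.2/11) / 0.26 = 1.4685 per unit of net cost to the contributor — now above 1 — so contributing fully is weakly dominant for every player.
At the Nash equilibrium everyone contributes 42. Group total payoff = 11 × (42 × 0.74 + 4.2 × 42) = 2282.28.

2282.28 dollars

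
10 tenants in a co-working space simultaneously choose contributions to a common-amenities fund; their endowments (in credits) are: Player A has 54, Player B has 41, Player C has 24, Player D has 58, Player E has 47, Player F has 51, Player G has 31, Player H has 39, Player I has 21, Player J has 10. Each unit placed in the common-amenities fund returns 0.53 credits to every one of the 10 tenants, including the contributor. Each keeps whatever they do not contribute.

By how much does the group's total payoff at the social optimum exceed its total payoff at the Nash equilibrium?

1616.80 credits

The private return per contributed unit is 0.53 < 1 for everyone, so the Nash equilibrium is zero contribution and the group total is Σ E_j = 54 + 41 + 24 + 58 + 47 + 51 + 31 + 39 + 21 + 10 = 376.
Each contributed unit returns 5.300 to the group, so the social optimum is full contribution by everyone: group total = 5.300 × 376 = 1992.80.
Efficiency loss = (5.300 − 1) × 376 = 1616.80.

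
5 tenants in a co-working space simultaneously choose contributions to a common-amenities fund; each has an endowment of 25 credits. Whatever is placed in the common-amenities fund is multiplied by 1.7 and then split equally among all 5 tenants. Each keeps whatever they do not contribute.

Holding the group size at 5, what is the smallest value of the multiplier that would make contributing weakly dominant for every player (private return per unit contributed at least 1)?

5

A contributed unit returns (multiplier)/5 to its contributor.
This reaches 1 exactly when the multiplier is 5.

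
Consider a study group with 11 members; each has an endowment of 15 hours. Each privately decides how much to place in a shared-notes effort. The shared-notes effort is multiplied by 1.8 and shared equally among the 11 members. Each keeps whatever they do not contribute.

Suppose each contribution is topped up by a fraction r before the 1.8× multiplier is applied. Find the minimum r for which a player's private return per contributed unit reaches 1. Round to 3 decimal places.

With matching at rate r, one contributed unit becomes (1 + r) in the shared-notes effort and returns 1.8 × (1 + r) / 11 to the contributor.
Setting this equal to 1: 1 + r = 11/1.8 = 6.1111.
So the minimum matching rate is r = 6.1111 − 1 = 5.111.

5.111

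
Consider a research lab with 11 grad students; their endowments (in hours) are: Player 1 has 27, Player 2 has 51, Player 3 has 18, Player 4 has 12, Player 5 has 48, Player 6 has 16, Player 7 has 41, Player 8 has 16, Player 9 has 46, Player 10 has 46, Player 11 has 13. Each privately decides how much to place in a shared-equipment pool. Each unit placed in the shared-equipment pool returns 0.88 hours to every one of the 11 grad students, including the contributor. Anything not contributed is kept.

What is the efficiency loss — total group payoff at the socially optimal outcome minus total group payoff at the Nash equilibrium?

2899.12 hours

The private return per contributed unit is 0.88 < 1 for everyone, so the Nash equilibrium is zero contribution and the group total is Σ E_j = 27 + 51 + 18 + 12 + 48 + 16 + 41 + 16 + 46 + 46 + 13 = 334.
Each contributed unit returns 9.680 to the group, so the social optimum is full contribution by everyone: group total = 9.680 × 334 = 3233.12.
Efficiency loss = (9.680 − 1) × 334 = 2899.12.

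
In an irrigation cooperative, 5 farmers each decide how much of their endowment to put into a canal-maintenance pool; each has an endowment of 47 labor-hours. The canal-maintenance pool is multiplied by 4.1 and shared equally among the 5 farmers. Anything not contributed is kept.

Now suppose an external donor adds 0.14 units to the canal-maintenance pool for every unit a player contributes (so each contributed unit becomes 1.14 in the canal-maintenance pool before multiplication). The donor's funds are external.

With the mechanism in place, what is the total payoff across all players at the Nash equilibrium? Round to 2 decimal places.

The effective private return is 4.1 × 1.14 / 5 = 0.9348, which is still under 1, so the mechanism doesn't change anyone's dominant strategy: zero contribution.
Everyone keeps their endowment and the group total is 5 × 47 = 235.

235.00 labor-hours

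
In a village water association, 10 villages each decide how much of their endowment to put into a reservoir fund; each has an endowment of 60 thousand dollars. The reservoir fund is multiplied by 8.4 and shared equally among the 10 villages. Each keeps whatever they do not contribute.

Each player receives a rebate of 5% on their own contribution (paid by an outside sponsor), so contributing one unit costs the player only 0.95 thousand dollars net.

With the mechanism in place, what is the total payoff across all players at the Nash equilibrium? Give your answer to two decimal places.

600.00 thousand dollars

With the mechanism, a contributed unit returns (8.4/10) / 0.95 = 0.8842 per unit of net cost — still below 1 — so contributing 0 remains dominant for every player.
Everyone keeps their endowment and the group total is 10 × 60 = 600.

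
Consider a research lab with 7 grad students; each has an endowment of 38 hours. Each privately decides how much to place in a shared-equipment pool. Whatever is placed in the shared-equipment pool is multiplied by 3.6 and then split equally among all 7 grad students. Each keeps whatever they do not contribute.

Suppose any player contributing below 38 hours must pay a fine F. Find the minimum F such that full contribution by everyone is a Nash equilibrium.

Given the others contribute fully, the best deviation is to contribute 0 (any partial contribution still incurs the fine and gives up units whose private return 0.5143 is below 1).
Deviating from 38 to 0 saves 38 hours but forfeits the deviator's share of the drop in the shared-equipment pool: 3.6/7 × 38 = 19.54.
So the deviation gain is 38 − 19.54 = 18.46, and the fine must be at least 18.46 hours to wipe it out.

18.46 hours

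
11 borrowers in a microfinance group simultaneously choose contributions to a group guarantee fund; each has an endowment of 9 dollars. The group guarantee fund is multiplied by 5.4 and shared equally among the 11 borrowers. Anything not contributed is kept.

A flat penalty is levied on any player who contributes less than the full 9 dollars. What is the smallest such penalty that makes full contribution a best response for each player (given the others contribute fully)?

Given the others contribute fully, the best deviation is to contribute 0 (any partial contribution still incurs the fine and gives up units whose private return 0.4909 is below 1).
Deviating from 9 to 0 saves 9 dollars but forfeits the deviator's share of the drop in the group guarantee fund: 5.4/11 × 9 = 4.42.
So the deviation gain is 9 − 4.42 = 4.58, and the fine must be at least 4.58 dollars to wipe it out.

4.58 dollars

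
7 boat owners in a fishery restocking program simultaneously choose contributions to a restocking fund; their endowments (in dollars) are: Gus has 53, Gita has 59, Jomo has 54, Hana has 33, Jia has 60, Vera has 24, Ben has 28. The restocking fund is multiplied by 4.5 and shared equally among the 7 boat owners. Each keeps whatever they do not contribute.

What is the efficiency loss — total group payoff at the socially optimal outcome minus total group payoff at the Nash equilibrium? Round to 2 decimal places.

1088.50 dollars

The private return per contributed unit is 4.5/7 = 0.6429 < 1 for every player regardless of endowment, so the Nash equilibrium is zero contribution and the group total is Σ E_j = 53 + 59 + 54 + 33 + 60 + 24 + 28 = 311.
Each contributed unit returns 4.500 to the group, so the social optimum is full contribution by everyone: group total = 4.500 × 311 = 1399.50.
Efficiency loss = (4.500 − 1) × 311 = 1088.50.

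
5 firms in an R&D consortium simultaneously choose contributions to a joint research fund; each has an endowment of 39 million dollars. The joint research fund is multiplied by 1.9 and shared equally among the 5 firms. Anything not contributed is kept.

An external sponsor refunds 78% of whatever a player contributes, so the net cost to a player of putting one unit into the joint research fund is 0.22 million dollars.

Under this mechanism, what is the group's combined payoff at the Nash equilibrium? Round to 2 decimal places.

With the mechanism, a contributed unit returns (1.9/5) / 0.22 = 1.7273 per unit of net cost to the contributor — now above 1 — so contributing fully is weakly dominant for every player.
So the Nash equilibrium is full contribution by all 5; the group earns 5 × (39 × 0.78 + 1.9 × 39) = 522.60.

522.60 million dollars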